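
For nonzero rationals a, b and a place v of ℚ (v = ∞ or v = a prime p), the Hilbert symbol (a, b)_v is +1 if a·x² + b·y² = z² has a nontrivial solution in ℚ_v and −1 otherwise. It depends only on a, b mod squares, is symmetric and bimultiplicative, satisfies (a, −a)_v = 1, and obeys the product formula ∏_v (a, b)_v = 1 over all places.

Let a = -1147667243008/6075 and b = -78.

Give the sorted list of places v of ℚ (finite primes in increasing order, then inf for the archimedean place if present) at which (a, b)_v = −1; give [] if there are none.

[13, 17, 31, inf]

(a, b) ≡ (-41106, -78) mod (ℚ^×)²; places V = {2, 3, 5, 11, 13, 17, 31, ∞}.
(a,b)_5: α=-2, u≡4; β=0, v≡2 (mod 5); (4|5)=+1, (2|5)=-1; sign (−1)^0·+1^0·-1^-2 = +1.
(a,b)_31: α=1, u≡20; β=0, v≡15 (mod 31); (20|31)=+1, (15|31)=-1; sign (−1)^0·+1^0·-1^1 = -1.
(a,b)_17: α=1, u≡9; β=0, v≡7 (mod 17); (9|17)=+1, (7|17)=-1; sign (−1)^0·+1^0·-1^1 = -1.
(a,b)_3: α=-5, u≡2; β=1, v≡1 (mod 3); (2|3)=-1, (1|3)=+1; sign (−1)^1·-1^1·+1^-5 = +1.
(a,b)_11: α=2, u≡3; β=0, v≡10 (mod 11); (3|11)=+1, (10|11)=-1; sign (−1)^0·+1^0·-1^2 = +1.
(a,b)_13: α=3, u≡12; β=1, v≡7 (mod 13); (12|13)=+1, (7|13)=-1; sign (−1)^0·+1^1·-1^3 = -1.
(a,b)_∞: sgn(-41106)=−, sgn(-78)=−, so -1.
(a,b)_2: α=13, β=1; u≡7, v≡1 (mod 8); ε(u)ε(v)=1·0, αω(v)=13·0, βω(u)=1·0; sum ≡ 0  ⇒  +1.
Ram(-41106, -78) = {13, 17, 31, ∞}; no ℚ_13-point on the conic.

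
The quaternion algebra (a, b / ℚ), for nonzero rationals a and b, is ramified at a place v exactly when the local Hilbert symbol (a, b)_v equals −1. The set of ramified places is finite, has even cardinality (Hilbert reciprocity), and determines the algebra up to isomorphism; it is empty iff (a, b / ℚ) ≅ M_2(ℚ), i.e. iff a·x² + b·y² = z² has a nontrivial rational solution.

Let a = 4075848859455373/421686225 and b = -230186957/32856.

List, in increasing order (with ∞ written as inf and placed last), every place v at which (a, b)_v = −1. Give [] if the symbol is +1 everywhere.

Mod squares: a ≡ 13, b ≡ -462. Check v ∈ {∞, 2, 3, 5, 7, 11, 13, 19, 37}.
v=19: a=19^4·(≡10), b=19^2·(≡12) mod 19; (10|19)=-1, (12|19)=-1; (−1)^{4·2·9}·(-1)^2·(-1)^4 = +1.
v=5: a=5^-2·(≡2), b=5^0·(≡3) mod 5; (2|5)=-1, (3|5)=-1; (−1)^{-2·0·2}·(-1)^0·(-1)^-2 = +1.
v=13: a=13^3·(≡10), b=13^2·(≡7) mod 13; (10|13)=+1, (7|13)=-1; (−1)^{3·2·6}·(+1)^2·(-1)^3 = -1.
v=∞: 13 > 0 and -462 < 0  ⇒  (a,b)_∞ = +1.
v=11: a=11^2·(≡10), b=11^1·(≡6) mod 11; (10|11)=-1, (6|11)=-1; (−1)^{2·1·5}·(-1)^1·(-1)^2 = -1.
v=7: a=7^6·(≡5), b=7^3·(≡1) mod 7; (5|7)=-1, (1|7)=+1; (−1)^{6·3·3}·(-1)^3·(+1)^6 = -1.
v=3: a=3^-2·(≡1), b=3^-1·(≡2) mod 3; (1|3)=+1, (2|3)=-1; (−1)^{-2·-1·1}·(+1)^-1·(-1)^-2 = +1.
v=37: a=37^-4·(≡8), b=37^-2·(≡6) mod 37; (8|37)=-1, (6|37)=-1; (−1)^{-4·-2·18}·(-1)^-2·(-1)^-4 = +1.
v=2: v_2(a)=0, v_2(b)=-3; units ≡ 5, 1 (mod 8); ε·ε+αω+βω = 0·0+0·0+-3·1 ≡ 1  ⇒  (a,b)_2 = -1.
Ram(13, -462) = {2, 7, 11, 13}; no ℚ_2-point on the conic.

[2, 7, 11, 13]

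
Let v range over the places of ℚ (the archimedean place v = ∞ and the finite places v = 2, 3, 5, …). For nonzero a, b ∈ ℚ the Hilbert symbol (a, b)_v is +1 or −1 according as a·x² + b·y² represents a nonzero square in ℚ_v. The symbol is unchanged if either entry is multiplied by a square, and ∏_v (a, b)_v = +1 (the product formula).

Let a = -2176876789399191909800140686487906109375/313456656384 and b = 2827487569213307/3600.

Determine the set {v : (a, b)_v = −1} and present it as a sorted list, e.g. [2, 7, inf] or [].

Mod squares: a ≡ -6290999, b ≡ 47282963. Check v ∈ {∞, 2, 3, 5, 7, 11, 13, 19, 23, 29, 37, 41}.
v=41: a=41^3·(≡6), b=41^1·(≡37) mod 41; (6|41)=-1, (37|41)=+1; (−1)^{3·1·20}·(-1)^1·(+1)^3 = -1.
v=5: a=5^6·(≡1), b=5^-2·(≡3) mod 5; (1|5)=+1, (3|5)=-1; (−1)^{6·-2·2}·(+1)^-2·(-1)^6 = +1.
v=19: a=19^4·(≡14), b=19^3·(≡13) mod 19; (14|19)=-1, (13|19)=-1; (−1)^{4·3·9}·(-1)^3·(-1)^4 = -1.
v=3: a=3^-14·(≡1), b=3^-2·(≡2) mod 3; (1|3)=+1, (2|3)=-1; (−1)^{-14·-2·1}·(+1)^-2·(-1)^-14 = +1.
v=29: a=29^3·(≡18), b=29^1·(≡22) mod 29; (18|29)=-1, (22|29)=+1; (−1)^{3·1·14}·(-1)^1·(+1)^3 = -1.
v=13: a=13^3·(≡8), b=13^1·(≡8) mod 13; (8|13)=-1, (8|13)=-1; (−1)^{3·1·6}·(-1)^1·(-1)^3 = +1.
v=11: a=11^5·(≡1), b=11^2·(≡8) mod 11; (1|11)=+1, (8|11)=-1; (−1)^{5·2·5}·(+1)^2·(-1)^5 = -1.
v=37: a=37^5·(≡25), b=37^2·(≡1) mod 37; (25|37)=+1, (1|37)=+1; (−1)^{5·2·18}·(+1)^2·(+1)^5 = +1.
v=2: v_2(a)=-16, v_2(b)=-4; units ≡ 1, 3 (mod 8); ε·ε+αω+βω = 0·1+-16·1+-4·0 ≡ 0  ⇒  (a,b)_2 = +1.
v=23: a=23^2·(≡11), b=23^1·(≡3) mod 23; (11|23)=-1, (3|23)=+1; (−1)^{2·1·11}·(-1)^1·(+1)^2 = -1.
v=7: a=7^2·(≡5), b=7^1·(≡6) mod 7; (5|7)=-1, (6|7)=-1; (−1)^{2·1·3}·(-1)^1·(-1)^2 = -1.
v=∞: -6290999 < 0 and 47282963 > 0  ⇒  (a,b)_∞ = +1.
Ram(-6290999, 47282963) = {7, 11, 19, 23, 29, 41}; no ℚ_7-point on the conic.

[7, 11, 19, 23, 29, 41]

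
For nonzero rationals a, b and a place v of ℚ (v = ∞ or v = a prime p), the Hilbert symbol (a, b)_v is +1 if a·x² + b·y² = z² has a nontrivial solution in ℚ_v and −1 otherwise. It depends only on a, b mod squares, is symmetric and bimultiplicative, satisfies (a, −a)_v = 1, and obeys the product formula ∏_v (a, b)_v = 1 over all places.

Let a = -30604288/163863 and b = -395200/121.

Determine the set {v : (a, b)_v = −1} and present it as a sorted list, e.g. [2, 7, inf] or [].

(a, b) ≡ (-1729, -247) mod (ℚ^×)²; places V = {2, 3, 5, 7, 11, 13, 17, 19, ∞}.
(a,b)_7: α=-1, u≡6; β=0, v≡3 (mod 7); (6|7)=-1, (3|7)=-1; sign (−1)^0·-1^0·-1^-1 = -1.
(a,b)_∞: sgn(-1729)=−, sgn(-247)=−, so -1.
(a,b)_11: α=2, u≡4; β=-2, v≡8 (mod 11); (4|11)=+1, (8|11)=-1; sign (−1)^0·+1^-2·-1^2 = +1.
(a,b)_13: α=1, u≡3; β=1, v≡5 (mod 13); (3|13)=+1, (5|13)=-1; sign (−1)^0·+1^1·-1^1 = -1.
(a,b)_17: α=-2, u≡5; β=0, v≡8 (mod 17); (5|17)=-1, (8|17)=+1; sign (−1)^0·-1^0·+1^-2 = +1.
(a,b)_5: α=0, u≡4; β=2, v≡2 (mod 5); (4|5)=+1, (2|5)=-1; sign (−1)^0·+1^2·-1^0 = +1.
(a,b)_3: α=-4, u≡2; β=0, v≡2 (mod 3); (2|3)=-1, (2|3)=-1; sign (−1)^0·-1^0·-1^-4 = +1.
(a,b)_2: α=10, β=6; u≡7, v≡1 (mod 8); ε(u)ε(v)=1·0, αω(v)=10·0, βω(u)=6·0; sum ≡ 0  ⇒  +1.
(a,b)_19: α=1, u≡7; β=1, v≡17 (mod 19); (7|19)=+1, (17|19)=+1; sign (−1)^1·+1^1·+1^1 = -1.
Ram(-1729, -247) = {7, 13, 19, ∞}; no ℚ_7-point on the conic.

[7, 13, 19, inf]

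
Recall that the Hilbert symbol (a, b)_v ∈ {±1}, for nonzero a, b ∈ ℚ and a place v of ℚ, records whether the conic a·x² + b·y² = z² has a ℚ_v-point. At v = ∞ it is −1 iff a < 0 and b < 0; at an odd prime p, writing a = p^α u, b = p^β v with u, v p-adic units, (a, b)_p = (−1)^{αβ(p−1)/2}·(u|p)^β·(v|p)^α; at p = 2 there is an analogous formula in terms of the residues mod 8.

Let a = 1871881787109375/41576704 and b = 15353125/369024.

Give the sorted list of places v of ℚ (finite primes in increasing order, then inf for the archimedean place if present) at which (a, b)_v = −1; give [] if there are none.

[2, 5]

Mod squares: a ≡ 255, b ≡ 510. Check v ∈ {∞, 2, 3, 5, 13, 17, 31}.
v=∞: 255 > 0 and 510 > 0  ⇒  (a,b)_∞ = +1.
v=31: a=31^-2·(≡10), b=31^-2·(≡8) mod 31; (10|31)=+1, (8|31)=+1; (−1)^{-2·-2·15}·(+1)^-2·(+1)^-2 = +1.
v=2: v_2(a)=-8, v_2(b)=-7; units ≡ 7, 7 (mod 8); ε·ε+αω+βω = 1·1+-8·0+-7·0 ≡ 1  ⇒  (a,b)_2 = -1.
v=5: a=5^11·(≡1), b=5^5·(≡2) mod 5; (1|5)=+1, (2|5)=-1; (−1)^{11·5·2}·(+1)^5·(-1)^11 = -1.
v=13: a=13^-2·(≡7), b=13^0·(≡10) mod 13; (7|13)=-1, (10|13)=+1; (−1)^{-2·0·6}·(-1)^0·(+1)^-2 = +1.
v=17: a=17^5·(≡1), b=17^3·(≡13) mod 17; (1|17)=+1, (13|17)=+1; (−1)^{5·3·8}·(+1)^3·(+1)^5 = +1.
v=3: a=3^3·(≡1), b=3^-1·(≡2) mod 3; (1|3)=+1, (2|3)=-1; (−1)^{3·-1·1}·(+1)^-1·(-1)^3 = +1.
Ram(255, 510) = {2, 5}; no ℚ_2-point on the conic.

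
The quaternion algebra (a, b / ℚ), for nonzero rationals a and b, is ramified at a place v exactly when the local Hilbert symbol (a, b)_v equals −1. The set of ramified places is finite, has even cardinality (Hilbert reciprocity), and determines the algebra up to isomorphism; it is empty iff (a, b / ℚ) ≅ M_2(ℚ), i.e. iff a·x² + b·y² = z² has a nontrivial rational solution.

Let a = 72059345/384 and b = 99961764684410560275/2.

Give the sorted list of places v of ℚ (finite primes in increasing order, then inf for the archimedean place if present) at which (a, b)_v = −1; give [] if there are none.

[2, 3, 5, 17, 23, 29, 31, 41]

Mod squares: a ≡ 432356070, b ≡ 4278. Check v ∈ {∞, 2, 3, 5, 17, 23, 29, 31, 41}.
v=17: a=17^1·(≡9), b=17^2·(≡11) mod 17; (9|17)=+1, (11|17)=-1; (−1)^{1·2·8}·(+1)^2·(-1)^1 = -1.
v=∞: 432356070 > 0 and 4278 > 0  ⇒  (a,b)_∞ = +1.
v=23: a=23^1·(≡13), b=23^3·(≡16) mod 23; (13|23)=+1, (16|23)=+1; (−1)^{1·3·11}·(+1)^3·(+1)^1 = -1.
v=2: v_2(a)=-7, v_2(b)=-1; units ≡ 3, 3 (mod 8); ε·ε+αω+βω = 1·1+-7·1+-1·1 ≡ 1  ⇒  (a,b)_2 = -1.
v=31: a=31^1·(≡7), b=31^3·(≡25) mod 31; (7|31)=+1, (25|31)=+1; (−1)^{1·3·15}·(+1)^3·(+1)^1 = -1.
v=3: a=3^-1·(≡1), b=3^3·(≡1) mod 3; (1|3)=+1, (1|3)=+1; (−1)^{-1·3·1}·(+1)^3·(+1)^-1 = -1.
v=41: a=41^1·(≡19), b=41^2·(≡3) mod 41; (19|41)=-1, (3|41)=-1; (−1)^{1·2·20}·(-1)^2·(-1)^1 = -1.
v=5: a=5^1·(≡1), b=5^2·(≡3) mod 5; (1|5)=+1, (3|5)=-1; (−1)^{1·2·2}·(+1)^2·(-1)^1 = -1.
v=29: a=29^1·(≡8), b=29^2·(≡19) mod 29; (8|29)=-1, (19|29)=-1; (−1)^{1·2·14}·(-1)^2·(-1)^1 = -1.
|Ram(432356070, 4278)| = 8, even; anisotropic at {2, 3, 5, 17, 23, 29, 31, 41}.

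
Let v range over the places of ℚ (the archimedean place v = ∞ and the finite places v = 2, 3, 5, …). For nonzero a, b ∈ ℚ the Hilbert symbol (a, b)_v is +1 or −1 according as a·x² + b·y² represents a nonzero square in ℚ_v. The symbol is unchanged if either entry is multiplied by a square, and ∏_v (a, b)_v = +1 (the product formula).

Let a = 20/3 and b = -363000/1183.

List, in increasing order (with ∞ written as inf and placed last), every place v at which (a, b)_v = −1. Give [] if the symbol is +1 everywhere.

Mod squares: a ≡ 15, b ≡ -210. Check v ∈ {∞, 2, 3, 5, 7, 11, 13}.
v=3: a=3^-1·(≡2), b=3^1·(≡2) mod 3; (2|3)=-1, (2|3)=-1; (−1)^{-1·1·1}·(-1)^1·(-1)^-1 = -1.
v=7: a=7^0·(≡2), b=7^-1·(≡6) mod 7; (2|7)=+1, (6|7)=-1; (−1)^{0·-1·3}·(+1)^-1·(-1)^0 = +1.
v=2: v_2(a)=2, v_2(b)=3; units ≡ 7, 7 (mod 8); ε·ε+αω+βω = 1·1+2·0+3·0 ≡ 1  ⇒  (a,b)_2 = -1.
v=∞: 15 > 0 and -210 < 0  ⇒  (a,b)_∞ = +1.
v=5: a=5^1·(≡3), b=5^3·(≡2) mod 5; (3|5)=-1, (2|5)=-1; (−1)^{1·3·2}·(-1)^3·(-1)^1 = +1.
v=11: a=11^0·(≡3), b=11^2·(≡6) mod 11; (3|11)=+1, (6|11)=-1; (−1)^{0·2·5}·(+1)^2·(-1)^0 = +1.
v=13: a=13^0·(≡11), b=13^-2·(≡11) mod 13; (11|13)=-1, (11|13)=-1; (−1)^{0·-2·6}·(-1)^-2·(-1)^0 = +1.
(15, -210 / ℚ) ramifies at {2, 3}: a division algebra.

[2, 3]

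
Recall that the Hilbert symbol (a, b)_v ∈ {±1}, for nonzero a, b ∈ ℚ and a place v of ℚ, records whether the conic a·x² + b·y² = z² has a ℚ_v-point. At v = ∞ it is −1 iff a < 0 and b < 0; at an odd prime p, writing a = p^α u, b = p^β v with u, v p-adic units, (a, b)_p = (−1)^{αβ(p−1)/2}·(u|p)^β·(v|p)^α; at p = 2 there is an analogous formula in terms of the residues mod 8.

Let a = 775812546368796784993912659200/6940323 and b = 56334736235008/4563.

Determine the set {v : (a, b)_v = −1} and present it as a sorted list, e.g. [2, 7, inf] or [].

[2, 17, 19, 37]

(a, b) ≡ (30039, 37321086) mod (ℚ^×)²; places V = {2, 3, 5, 7, 11, 13, 17, 19, 29, 31, 37, ∞}.
(a,b)_37: α=2, u≡31; β=1, v≡4 (mod 37); (31|37)=-1, (4|37)=+1; sign (−1)^0·-1^1·+1^2 = -1.
(a,b)_2: α=8, β=9; u≡7, v≡7 (mod 8); ε(u)ε(v)=1·1, αω(v)=8·0, βω(u)=9·0; sum ≡ 1  ⇒  -1.
(a,b)_∞: sgn(30039)=+, sgn(37321086)=+, so +1.
(a,b)_19: α=5, u≡16; β=2, v≡10 (mod 19); (16|19)=+1, (10|19)=-1; sign (−1)^0·+1^2·-1^5 = -1.
(a,b)_17: α=3, u≡4; β=1, v≡10 (mod 17); (4|17)=+1, (10|17)=-1; sign (−1)^0·+1^1·-1^3 = -1.
(a,b)_29: α=2, u≡4; β=1, v≡5 (mod 29); (4|29)=+1, (5|29)=+1; sign (−1)^0·+1^1·+1^2 = +1.
(a,b)_7: α=4, u≡4; β=2, v≡6 (mod 7); (4|7)=+1, (6|7)=-1; sign (−1)^0·+1^2·-1^4 = +1.
(a,b)_11: α=2, u≡3; β=1, v≡7 (mod 11); (3|11)=+1, (7|11)=-1; sign (−1)^0·+1^1·-1^2 = +1.
(a,b)_13: α=-4, u≡1; β=-2, v≡10 (mod 13); (1|13)=+1, (10|13)=+1; sign (−1)^0·+1^-2·+1^-4 = +1.
(a,b)_31: α=3, u≡1; β=1, v≡12 (mod 31); (1|31)=+1, (12|31)=-1; sign (−1)^1·+1^1·-1^3 = +1.
(a,b)_5: α=2, u≡1; β=0, v≡1 (mod 5); (1|5)=+1, (1|5)=+1; sign (−1)^0·+1^0·+1^2 = +1.
(a,b)_3: α=-5, u≡2; β=-3, v≡1 (mod 3); (2|3)=-1, (1|3)=+1; sign (−1)^1·-1^-3·+1^-5 = +1.
(30039, 37321086 / ℚ) ramifies at {2, 17, 19, 37}: a division algebra.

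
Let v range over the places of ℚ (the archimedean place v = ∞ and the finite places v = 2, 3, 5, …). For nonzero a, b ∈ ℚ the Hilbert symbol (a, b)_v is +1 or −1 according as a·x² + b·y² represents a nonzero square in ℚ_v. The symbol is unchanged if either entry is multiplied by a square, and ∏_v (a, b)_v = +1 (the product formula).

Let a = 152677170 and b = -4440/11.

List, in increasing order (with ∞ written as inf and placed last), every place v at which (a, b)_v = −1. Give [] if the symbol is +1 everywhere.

Mod squares: a ≡ 16964130, b ≡ -12210. Check v ∈ {∞, 2, 3, 5, 11, 17, 29, 31, 37}.
v=∞: 16964130 > 0 and -12210 < 0  ⇒  (a,b)_∞ = +1.
v=2: v_2(a)=1, v_2(b)=3; units ≡ 1, 7 (mod 8); ε·ε+αω+βω = 0·1+1·0+3·0 ≡ 0  ⇒  (a,b)_2 = +1.
v=29: a=29^1·(≡12), b=29^0·(≡5) mod 29; (12|29)=-1, (5|29)=+1; (−1)^{1·0·14}·(-1)^0·(+1)^1 = +1.
v=37: a=37^1·(≡22), b=37^1·(≡16) mod 37; (22|37)=-1, (16|37)=+1; (−1)^{1·1·18}·(-1)^1·(+1)^1 = -1.
v=11: a=11^0·(≡8), b=11^-1·(≡4) mod 11; (8|11)=-1, (4|11)=+1; (−1)^{0·-1·5}·(-1)^-1·(+1)^0 = -1.
v=3: a=3^3·(≡1), b=3^1·(≡1) mod 3; (1|3)=+1, (1|3)=+1; (−1)^{3·1·1}·(+1)^1·(+1)^3 = -1.
v=5: a=5^1·(≡4), b=5^1·(≡2) mod 5; (4|5)=+1, (2|5)=-1; (−1)^{1·1·2}·(+1)^1·(-1)^1 = -1.
v=31: a=31^1·(≡7), b=31^0·(≡5) mod 31; (7|31)=+1, (5|31)=+1; (−1)^{1·0·15}·(+1)^0·(+1)^1 = +1.
v=17: a=17^1·(≡12), b=17^0·(≡9) mod 17; (12|17)=-1, (9|17)=+1; (−1)^{1·0·8}·(-1)^0·(+1)^1 = +1.
(16964130, -12210 / ℚ) ramifies at {3, 5, 11, 37}: a division algebra.

[3, 5, 11, 37]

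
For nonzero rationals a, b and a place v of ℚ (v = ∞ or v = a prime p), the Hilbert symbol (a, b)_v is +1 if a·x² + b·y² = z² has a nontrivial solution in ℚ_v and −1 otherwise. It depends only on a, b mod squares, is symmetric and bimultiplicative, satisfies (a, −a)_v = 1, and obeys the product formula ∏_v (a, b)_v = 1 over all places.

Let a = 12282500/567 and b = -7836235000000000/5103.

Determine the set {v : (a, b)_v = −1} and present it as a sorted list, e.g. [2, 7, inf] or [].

(a, b) ≡ (119, -75922) mod (ℚ^×)²; places V = {2, 3, 5, 7, 11, 17, 29, ∞}.
(a,b)_2: α=2, β=9; u≡7, v≡7 (mod 8); ε(u)ε(v)=1·1, αω(v)=2·0, βω(u)=9·0; sum ≡ 1  ⇒  -1.
(a,b)_5: α=4, u≡1; β=10, v≡2 (mod 5); (1|5)=+1, (2|5)=-1; sign (−1)^0·+1^10·-1^4 = +1.
(a,b)_29: α=0, u≡19; β=1, v≡19 (mod 29); (19|29)=-1, (19|29)=-1; sign (−1)^0·-1^1·-1^0 = -1.
(a,b)_11: α=0, u≡9; β=1, v≡8 (mod 11); (9|11)=+1, (8|11)=-1; sign (−1)^0·+1^1·-1^0 = +1.
(a,b)_3: α=-4, u≡2; β=-6, v≡2 (mod 3); (2|3)=-1, (2|3)=-1; sign (−1)^0·-1^-6·-1^-4 = +1.
(a,b)_∞: sgn(119)=+, sgn(-75922)=−, so +1.
(a,b)_7: α=-1, u≡5; β=-1, v≡1 (mod 7); (5|7)=-1, (1|7)=+1; sign (−1)^1·-1^-1·+1^-1 = +1.
(a,b)_17: α=3, u≡3; β=3, v≡7 (mod 17); (3|17)=-1, (7|17)=-1; sign (−1)^0·-1^3·-1^3 = +1.
(119, -75922 / ℚ) ramifies at {2, 29}: a division algebra.

[2, 29]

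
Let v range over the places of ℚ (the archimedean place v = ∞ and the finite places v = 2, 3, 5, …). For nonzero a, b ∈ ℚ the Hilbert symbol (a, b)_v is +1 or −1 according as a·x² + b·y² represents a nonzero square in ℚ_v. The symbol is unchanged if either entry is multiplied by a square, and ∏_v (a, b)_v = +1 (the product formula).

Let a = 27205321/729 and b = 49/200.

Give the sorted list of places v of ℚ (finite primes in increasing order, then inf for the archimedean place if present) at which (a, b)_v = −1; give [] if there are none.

[11, 13]

Mod squares: a ≡ 75361, b ≡ 2. Check v ∈ {∞, 2, 3, 5, 7, 11, 13, 17, 19, 31}.
v=5: a=5^0·(≡4), b=5^-2·(≡3) mod 5; (4|5)=+1, (3|5)=-1; (−1)^{0·-2·2}·(+1)^-2·(-1)^0 = +1.
v=11: a=11^1·(≡5), b=11^0·(≡8) mod 11; (5|11)=+1, (8|11)=-1; (−1)^{1·0·5}·(+1)^0·(-1)^1 = -1.
v=31: a=31^1·(≡24), b=31^0·(≡19) mod 31; (24|31)=-1, (19|31)=+1; (−1)^{1·0·15}·(-1)^0·(+1)^1 = +1.
v=19: a=19^2·(≡1), b=19^0·(≡3) mod 19; (1|19)=+1, (3|19)=-1; (−1)^{2·0·9}·(+1)^0·(-1)^2 = +1.
v=17: a=17^1·(≡8), b=17^0·(≡9) mod 17; (8|17)=+1, (9|17)=+1; (−1)^{1·0·8}·(+1)^0·(+1)^1 = +1.
v=13: a=13^1·(≡3), b=13^0·(≡2) mod 13; (3|13)=+1, (2|13)=-1; (−1)^{1·0·6}·(+1)^0·(-1)^1 = -1.
v=7: a=7^0·(≡3), b=7^2·(≡2) mod 7; (3|7)=-1, (2|7)=+1; (−1)^{0·2·3}·(-1)^2·(+1)^0 = +1.
v=3: a=3^-6·(≡1), b=3^0·(≡2) mod 3; (1|3)=+1, (2|3)=-1; (−1)^{-6·0·1}·(+1)^0·(-1)^-6 = +1.
v=∞: 75361 > 0 and 2 > 0  ⇒  (a,b)_∞ = +1.
v=2: v_2(a)=0, v_2(b)=-3; units ≡ 1, 1 (mod 8); ε·ε+αω+βω = 0·0+0·0+-3·0 ≡ 0  ⇒  (a,b)_2 = +1.
|Ram(75361, 2)| = 2, even; anisotropic at {11, 13}.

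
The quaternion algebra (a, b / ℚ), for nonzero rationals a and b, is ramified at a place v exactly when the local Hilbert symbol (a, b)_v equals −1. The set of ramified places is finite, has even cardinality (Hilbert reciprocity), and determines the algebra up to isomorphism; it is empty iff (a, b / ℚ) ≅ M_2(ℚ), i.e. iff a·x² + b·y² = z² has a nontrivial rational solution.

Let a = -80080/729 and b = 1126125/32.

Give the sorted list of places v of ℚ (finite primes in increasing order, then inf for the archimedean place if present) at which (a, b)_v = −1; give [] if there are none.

[2, 5, 11, 13]

(a, b) ≡ (-5005, 10010) mod (ℚ^×)²; places V = {2, 3, 5, 7, 11, 13, ∞}.
(a,b)_∞: sgn(-5005)=−, sgn(10010)=+, so +1.
(a,b)_5: α=1, u≡1; β=3, v≡2 (mod 5); (1|5)=+1, (2|5)=-1; sign (−1)^0·+1^3·-1^1 = -1.
(a,b)_11: α=1, u≡8; β=1, v≡2 (mod 11); (8|11)=-1, (2|11)=-1; sign (−1)^1·-1^1·-1^1 = -1.
(a,b)_2: α=4, β=-5; u≡3, v≡5 (mod 8); ε(u)ε(v)=1·0, αω(v)=4·1, βω(u)=-5·1; sum ≡ 1  ⇒  -1.
(a,b)_3: α=-6, u≡2; β=2, v≡2 (mod 3); (2|3)=-1, (2|3)=-1; sign (−1)^0·-1^2·-1^-6 = +1.
(a,b)_7: α=1, u≡5; β=1, v≡2 (mod 7); (5|7)=-1, (2|7)=+1; sign (−1)^1·-1^1·+1^1 = +1.
(a,b)_13: α=1, u≡2; β=1, v≡1 (mod 13); (2|13)=-1, (1|13)=+1; sign (−1)^0·-1^1·+1^1 = -1.
Ram(-5005, 10010) = {2, 5, 11, 13}; no ℚ_2-point on the conic.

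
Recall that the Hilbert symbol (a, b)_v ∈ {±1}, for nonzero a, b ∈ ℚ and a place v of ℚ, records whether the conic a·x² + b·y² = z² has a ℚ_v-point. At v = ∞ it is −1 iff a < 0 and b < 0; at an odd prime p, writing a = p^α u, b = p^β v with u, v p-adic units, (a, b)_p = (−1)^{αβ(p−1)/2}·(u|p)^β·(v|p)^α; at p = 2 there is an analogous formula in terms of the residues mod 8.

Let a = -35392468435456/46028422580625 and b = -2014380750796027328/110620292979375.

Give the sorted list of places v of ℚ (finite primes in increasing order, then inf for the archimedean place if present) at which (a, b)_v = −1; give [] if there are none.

Mod squares: a ≡ -34, b ≡ -12121. Check v ∈ {∞, 2, 3, 5, 11, 13, 17, 19, 23, 31}.
v=2: v_2(a)=9, v_2(b)=6; units ≡ 7, 7 (mod 8); ε·ε+αω+βω = 1·1+9·0+6·0 ≡ 1  ⇒  (a,b)_2 = -1.
v=17: a=17^3·(≡9), b=17^7·(≡13) mod 17; (9|17)=+1, (13|17)=+1; (−1)^{3·7·8}·(+1)^7·(+1)^3 = +1.
v=∞: -34 < 0 and -12121 < 0  ⇒  (a,b)_∞ = -1.
v=19: a=19^-2·(≡11), b=19^-4·(≡5) mod 19; (11|19)=+1, (5|19)=+1; (−1)^{-2·-4·9}·(+1)^-4·(+1)^-2 = +1.
v=13: a=13^0·(≡6), b=13^2·(≡6) mod 13; (6|13)=-1, (6|13)=-1; (−1)^{0·2·6}·(-1)^2·(-1)^0 = +1.
v=23: a=23^-4·(≡18), b=23^-1·(≡8) mod 23; (18|23)=+1, (8|23)=+1; (−1)^{-4·-1·11}·(+1)^-1·(+1)^-4 = +1.
v=31: a=31^2·(≡14), b=31^1·(≡29) mod 31; (14|31)=+1, (29|31)=-1; (−1)^{2·1·15}·(+1)^1·(-1)^2 = +1.
v=5: a=5^-4·(≡1), b=5^-4·(≡1) mod 5; (1|5)=+1, (1|5)=+1; (−1)^{-4·-4·2}·(+1)^-4·(+1)^-4 = +1.
v=3: a=3^-6·(≡2), b=3^-10·(≡2) mod 3; (2|3)=-1, (2|3)=-1; (−1)^{-6·-10·1}·(-1)^-10·(-1)^-6 = +1.
v=11: a=11^4·(≡8), b=11^4·(≡5) mod 11; (8|11)=-1, (5|11)=+1; (−1)^{4·4·5}·(-1)^4·(+1)^4 = +1.
|Ram(-34, -12121)| = 2, even; anisotropic at {2, ∞}.

[2, inf]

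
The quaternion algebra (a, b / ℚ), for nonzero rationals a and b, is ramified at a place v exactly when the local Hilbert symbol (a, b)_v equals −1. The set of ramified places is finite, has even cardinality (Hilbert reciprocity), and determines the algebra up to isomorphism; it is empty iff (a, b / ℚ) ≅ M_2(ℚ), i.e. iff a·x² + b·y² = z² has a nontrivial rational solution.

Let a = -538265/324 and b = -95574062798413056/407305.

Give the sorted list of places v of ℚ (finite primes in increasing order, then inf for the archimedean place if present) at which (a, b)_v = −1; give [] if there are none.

[2, 5, 13, inf]

(a, b) ≡ (-65, -23783045) mod (ℚ^×)²; places V = {2, 3, 5, 7, 11, 13, 19, 29, 31, 37, 53, ∞}.
(a,b)_29: α=0, u≡24; β=-1, v≡12 (mod 29); (24|29)=+1, (12|29)=-1; sign (−1)^0·+1^-1·-1^0 = +1.
(a,b)_3: α=-4, u≡1; β=8, v≡1 (mod 3); (1|3)=+1, (1|3)=+1; sign (−1)^0·+1^8·+1^-4 = +1.
(a,b)_37: α=0, u≡7; β=1, v≡7 (mod 37); (7|37)=+1, (7|37)=+1; sign (−1)^0·+1^1·+1^0 = +1.
(a,b)_13: α=3, u≡11; β=1, v≡1 (mod 13); (11|13)=-1, (1|13)=+1; sign (−1)^0·-1^1·+1^3 = -1.
(a,b)_11: α=0, u≡4; β=1, v≡2 (mod 11); (4|11)=+1, (2|11)=-1; sign (−1)^0·+1^1·-1^0 = +1.
(a,b)_7: α=2, u≡6; β=0, v≡1 (mod 7); (6|7)=-1, (1|7)=+1; sign (−1)^0·-1^0·+1^2 = +1.
(a,b)_53: α=0, u≡27; β=-2, v≡40 (mod 53); (27|53)=-1, (40|53)=+1; sign (−1)^0·-1^-2·+1^0 = +1.
(a,b)_31: α=0, u≡8; β=3, v≡29 (mod 31); (8|31)=+1, (29|31)=-1; sign (−1)^0·+1^3·-1^0 = +1.
(a,b)_19: α=0, u≡5; β=2, v≡15 (mod 19); (5|19)=+1, (15|19)=-1; sign (−1)^0·+1^2·-1^0 = +1.
(a,b)_2: α=-2, β=8; u≡7, v≡3 (mod 8); ε(u)ε(v)=1·1, αω(v)=-2·1, βω(u)=8·0; sum ≡ 1  ⇒  -1.
(a,b)_∞: sgn(-65)=−, sgn(-23783045)=−, so -1.
(a,b)_5: α=1, u≡3; β=-1, v≡4 (mod 5); (3|5)=-1, (4|5)=+1; sign (−1)^0·-1^-1·+1^1 = -1.
(-65, -23783045 / ℚ) ramifies at {2, 5, 13, ∞}: a division algebra.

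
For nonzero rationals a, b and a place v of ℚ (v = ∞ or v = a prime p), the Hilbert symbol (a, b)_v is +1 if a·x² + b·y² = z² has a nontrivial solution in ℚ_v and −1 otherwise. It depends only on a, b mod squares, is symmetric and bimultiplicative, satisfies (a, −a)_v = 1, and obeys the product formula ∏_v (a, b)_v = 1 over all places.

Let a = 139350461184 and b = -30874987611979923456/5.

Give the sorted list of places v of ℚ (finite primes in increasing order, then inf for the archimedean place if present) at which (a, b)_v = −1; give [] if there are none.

[2, 11]

(a, b) ≡ (51, -2805) mod (ℚ^×)²; places V = {2, 3, 5, 11, 17, ∞}.
(a,b)_17: α=1, u≡10; β=3, v≡3 (mod 17); (10|17)=-1, (3|17)=-1; sign (−1)^0·-1^3·-1^1 = +1.
(a,b)_5: α=0, u≡4; β=-1, v≡4 (mod 5); (4|5)=+1, (4|5)=+1; sign (−1)^0·+1^-1·+1^0 = +1.
(a,b)_2: α=8, β=14; u≡3, v≡3 (mod 8); ε(u)ε(v)=1·1, αω(v)=8·1, βω(u)=14·1; sum ≡ 1  ⇒  -1.
(a,b)_11: α=4, u≡8; β=7, v≡5 (mod 11); (8|11)=-1, (5|11)=+1; sign (−1)^0·-1^7·+1^4 = -1.
(a,b)_3: α=7, u≡2; β=9, v≡1 (mod 3); (2|3)=-1, (1|3)=+1; sign (−1)^1·-1^9·+1^7 = +1.
(a,b)_∞: sgn(51)=+, sgn(-2805)=−, so +1.
Ram(51, -2805) = {2, 11}; no ℚ_2-point on the conic.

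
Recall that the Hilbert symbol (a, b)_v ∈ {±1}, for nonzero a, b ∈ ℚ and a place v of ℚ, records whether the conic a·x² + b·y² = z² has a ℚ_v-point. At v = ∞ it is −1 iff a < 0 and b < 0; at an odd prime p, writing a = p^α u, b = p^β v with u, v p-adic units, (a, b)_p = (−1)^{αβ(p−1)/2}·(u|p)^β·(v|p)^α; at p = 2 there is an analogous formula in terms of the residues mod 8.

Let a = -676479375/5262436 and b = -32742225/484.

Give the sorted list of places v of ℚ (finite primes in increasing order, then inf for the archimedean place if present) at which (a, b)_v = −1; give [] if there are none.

(a, b) ≡ (-143, -16169) mod (ℚ^×)²; places V = {2, 3, 5, 11, 13, 19, 23, 29, 31, 37, ∞}.
(a,b)_23: α=0, u≡4; β=1, v≡10 (mod 23); (4|23)=+1, (10|23)=-1; sign (−1)^0·+1^1·-1^0 = +1.
(a,b)_3: α=2, u≡1; β=4, v≡1 (mod 3); (1|3)=+1, (1|3)=+1; sign (−1)^0·+1^4·+1^2 = +1.
(a,b)_19: α=0, u≡17; β=1, v≡7 (mod 19); (17|19)=+1, (7|19)=+1; sign (−1)^0·+1^1·+1^0 = +1.
(a,b)_31: α=-2, u≡15; β=0, v≡15 (mod 31); (15|31)=-1, (15|31)=-1; sign (−1)^0·-1^0·-1^-2 = +1.
(a,b)_37: α=-2, u≡31; β=1, v≡26 (mod 37); (31|37)=-1, (26|37)=+1; sign (−1)^0·-1^1·+1^-2 = -1.
(a,b)_11: α=1, u≡5; β=-2, v≡3 (mod 11); (5|11)=+1, (3|11)=+1; sign (−1)^0·+1^-2·+1^1 = +1.
(a,b)_13: α=1, u≡11; β=0, v≡10 (mod 13); (11|13)=-1, (10|13)=+1; sign (−1)^0·-1^0·+1^1 = +1.
(a,b)_5: α=4, u≡3; β=2, v≡4 (mod 5); (3|5)=-1, (4|5)=+1; sign (−1)^0·-1^2·+1^4 = +1.
(a,b)_2: α=-2, β=-2; u≡1, v≡7 (mod 8); ε(u)ε(v)=0·1, αω(v)=-2·0, βω(u)=-2·0; sum ≡ 0  ⇒  +1.
(a,b)_∞: sgn(-143)=−, sgn(-16169)=−, so -1.
(a,b)_29: α=2, u≡3; β=0, v≡4 (mod 29); (3|29)=-1, (4|29)=+1; sign (−1)^0·-1^0·+1^2 = +1.
Ram(-143, -16169) = {37, ∞}; no ℚ_37-point on the conic.

[37, inf]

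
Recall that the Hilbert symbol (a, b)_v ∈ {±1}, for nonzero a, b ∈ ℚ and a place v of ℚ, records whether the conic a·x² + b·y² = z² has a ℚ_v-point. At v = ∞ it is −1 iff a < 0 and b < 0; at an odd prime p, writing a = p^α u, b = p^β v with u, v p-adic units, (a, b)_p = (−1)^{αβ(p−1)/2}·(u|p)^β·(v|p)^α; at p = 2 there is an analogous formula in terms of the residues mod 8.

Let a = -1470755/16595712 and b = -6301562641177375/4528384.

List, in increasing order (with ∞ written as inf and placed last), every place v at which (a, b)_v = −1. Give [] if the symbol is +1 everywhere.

[3, 5, 29, inf]

Mod squares: a ≡ -36465, b ≡ -352495. Check v ∈ {∞, 2, 3, 5, 7, 11, 13, 17, 19, 29}.
v=29: a=29^0·(≡10), b=29^1·(≡23) mod 29; (10|29)=-1, (23|29)=+1; (−1)^{0·1·14}·(-1)^1·(+1)^0 = -1.
v=3: a=3^-3·(≡1), b=3^0·(≡2) mod 3; (1|3)=+1, (2|3)=-1; (−1)^{-3·0·1}·(+1)^0·(-1)^-3 = -1.
v=2: v_2(a)=-8, v_2(b)=-8; units ≡ 7, 1 (mod 8); ε·ε+αω+βω = 1·0+-8·0+-8·0 ≡ 0  ⇒  (a,b)_2 = +1.
v=7: a=7^-4·(≡5), b=7^-2·(≡1) mod 7; (5|7)=-1, (1|7)=+1; (−1)^{-4·-2·3}·(-1)^-2·(+1)^-4 = +1.
v=19: a=19^0·(≡13), b=19^-2·(≡12) mod 19; (13|19)=-1, (12|19)=-1; (−1)^{0·-2·9}·(-1)^-2·(-1)^0 = +1.
v=5: a=5^1·(≡2), b=5^3·(≡4) mod 5; (2|5)=-1, (4|5)=+1; (−1)^{1·3·2}·(-1)^3·(+1)^1 = -1.
v=11: a=11^3·(≡6), b=11^5·(≡9) mod 11; (6|11)=-1, (9|11)=+1; (−1)^{3·5·5}·(-1)^5·(+1)^3 = +1.
v=∞: -36465 < 0 and -352495 < 0  ⇒  (a,b)_∞ = -1.
v=13: a=13^1·(≡10), b=13^3·(≡4) mod 13; (10|13)=+1, (4|13)=+1; (−1)^{1·3·6}·(+1)^3·(+1)^1 = +1.
v=17: a=17^1·(≡11), b=17^3·(≡3) mod 17; (11|17)=-1, (3|17)=-1; (−1)^{1·3·8}·(-1)^3·(-1)^1 = +1.
(-36465, -352495 / ℚ) ramifies at {3, 5, 29, ∞}: a division algebra.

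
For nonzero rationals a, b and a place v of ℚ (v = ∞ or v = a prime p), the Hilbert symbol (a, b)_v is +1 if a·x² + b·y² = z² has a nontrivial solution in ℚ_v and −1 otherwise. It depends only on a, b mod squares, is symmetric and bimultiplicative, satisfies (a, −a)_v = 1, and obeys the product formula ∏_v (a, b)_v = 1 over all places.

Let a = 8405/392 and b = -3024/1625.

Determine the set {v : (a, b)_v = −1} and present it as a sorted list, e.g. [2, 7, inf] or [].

[2, 7]

(a, b) ≡ (10, -1365) mod (ℚ^×)²; places V = {2, 3, 5, 7, 13, 41, ∞}.
(a,b)_3: α=0, u≡1; β=3, v≡1 (mod 3); (1|3)=+1, (1|3)=+1; sign (−1)^0·+1^3·+1^0 = +1.
(a,b)_5: α=1, u≡3; β=-3, v≡2 (mod 5); (3|5)=-1, (2|5)=-1; sign (−1)^0·-1^-3·-1^1 = +1.
(a,b)_13: α=0, u≡10; β=-1, v≡12 (mod 13); (10|13)=+1, (12|13)=+1; sign (−1)^0·+1^-1·+1^0 = +1.
(a,b)_7: α=-2, u≡5; β=1, v≡2 (mod 7); (5|7)=-1, (2|7)=+1; sign (−1)^0·-1^1·+1^-2 = -1.
(a,b)_2: α=-3, β=4; u≡5, v≡3 (mod 8); ε(u)ε(v)=0·1, αω(v)=-3·1, βω(u)=4·1; sum ≡ 1  ⇒  -1.
(a,b)_∞: sgn(10)=+, sgn(-1365)=−, so +1.
(a,b)_41: α=2, u≡2; β=0, v≡13 (mod 41); (2|41)=+1, (13|41)=-1; sign (−1)^0·+1^0·-1^2 = +1.
(10, -1365 / ℚ) ramifies at {2, 7}: a division algebra.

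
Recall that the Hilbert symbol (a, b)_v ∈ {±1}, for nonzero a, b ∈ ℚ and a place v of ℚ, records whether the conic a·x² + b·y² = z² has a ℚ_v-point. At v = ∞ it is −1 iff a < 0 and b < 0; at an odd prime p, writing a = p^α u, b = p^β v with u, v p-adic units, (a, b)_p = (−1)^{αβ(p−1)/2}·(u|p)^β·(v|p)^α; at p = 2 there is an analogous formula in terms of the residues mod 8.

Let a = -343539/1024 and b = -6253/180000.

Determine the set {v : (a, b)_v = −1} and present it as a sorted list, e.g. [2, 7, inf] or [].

[2, 19, 37, inf]

(a, b) ≡ (-779, -74) mod (ℚ^×)²; places V = {2, 3, 5, 7, 13, 19, 37, 41, ∞}.
(a,b)_7: α=2, u≡5; β=0, v≡6 (mod 7); (5|7)=-1, (6|7)=-1; sign (−1)^0·-1^0·-1^2 = +1.
(a,b)_3: α=2, u≡1; β=-2, v≡1 (mod 3); (1|3)=+1, (1|3)=+1; sign (−1)^0·+1^-2·+1^2 = +1.
(a,b)_2: α=-10, β=-5; u≡5, v≡3 (mod 8); ε(u)ε(v)=0·1, αω(v)=-10·1, βω(u)=-5·1; sum ≡ 1  ⇒  -1.
(a,b)_∞: sgn(-779)=−, sgn(-74)=−, so -1.
(a,b)_13: α=0, u≡9; β=2, v≡1 (mod 13); (9|13)=+1, (1|13)=+1; sign (−1)^0·+1^2·+1^0 = +1.
(a,b)_37: α=0, u≡18; β=1, v≡19 (mod 37); (18|37)=-1, (19|37)=-1; sign (−1)^0·-1^1·-1^0 = -1.
(a,b)_41: α=1, u≡15; β=0, v≡2 (mod 41); (15|41)=-1, (2|41)=+1; sign (−1)^0·-1^0·+1^1 = +1.
(a,b)_19: α=1, u≡6; β=0, v≡13 (mod 19); (6|19)=+1, (13|19)=-1; sign (−1)^0·+1^0·-1^1 = -1.
(a,b)_5: α=0, u≡4; β=-4, v≡4 (mod 5); (4|5)=+1, (4|5)=+1; sign (−1)^0·+1^-4·+1^0 = +1.
Ram(-779, -74) = {2, 19, 37, ∞}; no ℚ_2-point on the conic.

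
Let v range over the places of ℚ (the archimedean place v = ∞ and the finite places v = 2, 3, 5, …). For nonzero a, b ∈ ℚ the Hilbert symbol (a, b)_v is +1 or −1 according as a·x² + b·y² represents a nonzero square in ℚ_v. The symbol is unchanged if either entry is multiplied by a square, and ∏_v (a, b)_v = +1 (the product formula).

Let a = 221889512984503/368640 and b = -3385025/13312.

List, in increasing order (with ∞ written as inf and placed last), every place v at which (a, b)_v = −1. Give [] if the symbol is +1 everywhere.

[5, 7]

(a, b) ≡ (2470, -2093) mod (ℚ^×)²; places V = {2, 3, 5, 7, 13, 19, 23, 29, ∞}.
(a,b)_23: α=2, u≡16; β=1, v≡18 (mod 23); (16|23)=+1, (18|23)=+1; sign (−1)^0·+1^1·+1^2 = +1.
(a,b)_2: α=-13, β=-10; u≡3, v≡3 (mod 8); ε(u)ε(v)=1·1, αω(v)=-13·1, βω(u)=-10·1; sum ≡ 0  ⇒  +1.
(a,b)_13: α=1, u≡11; β=-1, v≡11 (mod 13); (11|13)=-1, (11|13)=-1; sign (−1)^0·-1^-1·-1^1 = +1.
(a,b)_∞: sgn(2470)=+, sgn(-2093)=−, so +1.
(a,b)_3: α=-2, u≡1; β=0, v≡1 (mod 3); (1|3)=+1, (1|3)=+1; sign (−1)^0·+1^0·+1^-2 = +1.
(a,b)_7: α=4, u≡6; β=1, v≡4 (mod 7); (6|7)=-1, (4|7)=+1; sign (−1)^0·-1^1·+1^4 = -1.
(a,b)_19: α=1, u≡17; β=0, v≡6 (mod 19); (17|19)=+1, (6|19)=+1; sign (−1)^0·+1^0·+1^1 = +1.
(a,b)_29: α=4, u≡28; β=2, v≡6 (mod 29); (28|29)=+1, (6|29)=+1; sign (−1)^0·+1^2·+1^4 = +1.
(a,b)_5: α=-1, u≡1; β=2, v≡2 (mod 5); (1|5)=+1, (2|5)=-1; sign (−1)^0·+1^2·-1^-1 = -1.
(2470, -2093 / ℚ) ramifies at {5, 7}: a division algebra.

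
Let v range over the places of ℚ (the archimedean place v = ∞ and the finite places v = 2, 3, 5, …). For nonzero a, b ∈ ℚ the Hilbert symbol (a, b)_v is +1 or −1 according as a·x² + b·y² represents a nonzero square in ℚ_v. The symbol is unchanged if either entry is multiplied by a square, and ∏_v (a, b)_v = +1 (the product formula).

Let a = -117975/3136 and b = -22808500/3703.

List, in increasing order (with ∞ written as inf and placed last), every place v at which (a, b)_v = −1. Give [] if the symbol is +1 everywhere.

Mod squares: a ≡ -39, b ≡ -13195. Check v ∈ {∞, 2, 3, 5, 7, 11, 13, 23, 29}.
v=11: a=11^2·(≡4), b=11^2·(≡1) mod 11; (4|11)=+1, (1|11)=+1; (−1)^{2·2·5}·(+1)^2·(+1)^2 = +1.
v=29: a=29^0·(≡21), b=29^1·(≡28) mod 29; (21|29)=-1, (28|29)=+1; (−1)^{0·1·14}·(-1)^1·(+1)^0 = -1.
v=7: a=7^-2·(≡3), b=7^-1·(≡5) mod 7; (3|7)=-1, (5|7)=-1; (−1)^{-2·-1·3}·(-1)^-1·(-1)^-2 = -1.
v=13: a=13^1·(≡4), b=13^1·(≡10) mod 13; (4|13)=+1, (10|13)=+1; (−1)^{1·1·6}·(+1)^1·(+1)^1 = +1.
v=5: a=5^2·(≡1), b=5^3·(≡4) mod 5; (1|5)=+1, (4|5)=+1; (−1)^{2·3·2}·(+1)^3·(+1)^2 = +1.
v=23: a=23^0·(≡22), b=23^-2·(≡20) mod 23; (22|23)=-1, (20|23)=-1; (−1)^{0·-2·11}·(-1)^-2·(-1)^0 = +1.
v=3: a=3^1·(≡2), b=3^0·(≡2) mod 3; (2|3)=-1, (2|3)=-1; (−1)^{1·0·1}·(-1)^0·(-1)^1 = -1.
v=∞: -39 < 0 and -13195 < 0  ⇒  (a,b)_∞ = -1.
v=2: v_2(a)=-6, v_2(b)=2; units ≡ 1, 5 (mod 8); ε·ε+αω+βω = 0·0+-6·1+2·0 ≡ 0  ⇒  (a,b)_2 = +1.
(-39, -13195 / ℚ) ramifies at {3, 7, 29, ∞}: a division algebra.

[3, 7, 29, inf]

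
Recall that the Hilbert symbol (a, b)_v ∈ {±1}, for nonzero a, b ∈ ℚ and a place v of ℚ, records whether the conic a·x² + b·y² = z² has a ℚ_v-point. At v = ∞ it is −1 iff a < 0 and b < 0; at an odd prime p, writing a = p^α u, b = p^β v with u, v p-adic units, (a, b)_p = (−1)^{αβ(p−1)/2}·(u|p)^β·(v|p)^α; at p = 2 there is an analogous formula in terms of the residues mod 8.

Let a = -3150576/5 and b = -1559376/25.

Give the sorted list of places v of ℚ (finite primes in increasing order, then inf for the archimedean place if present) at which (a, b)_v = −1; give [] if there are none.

[11, inf]

Mod squares: a ≡ -12155, b ≡ -221. Check v ∈ {∞, 2, 3, 5, 7, 11, 13, 17}.
v=7: a=7^0·(≡1), b=7^2·(≡3) mod 7; (1|7)=+1, (3|7)=-1; (−1)^{0·2·3}·(+1)^2·(-1)^0 = +1.
v=2: v_2(a)=4, v_2(b)=4; units ≡ 5, 3 (mod 8); ε·ε+αω+βω = 0·1+4·1+4·1 ≡ 0  ⇒  (a,b)_2 = +1.
v=11: a=11^1·(≡7), b=11^0·(≡2) mod 11; (7|11)=-1, (2|11)=-1; (−1)^{1·0·5}·(-1)^0·(-1)^1 = -1.
v=17: a=17^1·(≡8), b=17^1·(≡9) mod 17; (8|17)=+1, (9|17)=+1; (−1)^{1·1·8}·(+1)^1·(+1)^1 = +1.
v=∞: -12155 < 0 and -221 < 0  ⇒  (a,b)_∞ = -1.
v=5: a=5^-1·(≡4), b=5^-2·(≡4) mod 5; (4|5)=+1, (4|5)=+1; (−1)^{-1·-2·2}·(+1)^-2·(+1)^-1 = +1.
v=3: a=3^4·(≡1), b=3^2·(≡1) mod 3; (1|3)=+1, (1|3)=+1; (−1)^{4·2·1}·(+1)^2·(+1)^4 = +1.
v=13: a=13^1·(≡4), b=13^1·(≡1) mod 13; (4|13)=+1, (1|13)=+1; (−1)^{1·1·6}·(+1)^1·(+1)^1 = +1.
(-12155, -221 / ℚ) ramifies at {11, ∞}: a division algebra.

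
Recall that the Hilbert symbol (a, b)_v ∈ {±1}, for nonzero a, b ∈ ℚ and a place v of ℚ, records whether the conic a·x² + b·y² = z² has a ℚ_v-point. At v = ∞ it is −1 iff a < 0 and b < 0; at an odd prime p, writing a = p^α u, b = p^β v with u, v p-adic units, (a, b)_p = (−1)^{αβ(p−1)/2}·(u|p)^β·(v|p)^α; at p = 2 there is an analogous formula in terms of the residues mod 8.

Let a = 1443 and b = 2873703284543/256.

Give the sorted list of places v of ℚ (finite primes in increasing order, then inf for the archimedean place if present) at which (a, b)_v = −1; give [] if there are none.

[2, 3, 13, 31]

Mod squares: a ≡ 1443, b ≡ 253487. Check v ∈ {∞, 2, 3, 7, 13, 17, 31, 37}.
v=3: a=3^1·(≡1), b=3^0·(≡2) mod 3; (1|3)=+1, (2|3)=-1; (−1)^{1·0·1}·(+1)^0·(-1)^1 = -1.
v=∞: 1443 > 0 and 253487 > 0  ⇒  (a,b)_∞ = +1.
v=17: a=17^0·(≡15), b=17^1·(≡2) mod 17; (15|17)=+1, (2|17)=+1; (−1)^{0·1·8}·(+1)^1·(+1)^0 = +1.
v=2: v_2(a)=0, v_2(b)=-8; units ≡ 3, 7 (mod 8); ε·ε+αω+βω = 1·1+0·0+-8·1 ≡ 1  ⇒  (a,b)_2 = -1.
v=13: a=13^1·(≡7), b=13^3·(≡10) mod 13; (7|13)=-1, (10|13)=+1; (−1)^{1·3·6}·(-1)^3·(+1)^1 = -1.
v=37: a=37^1·(≡2), b=37^3·(≡14) mod 37; (2|37)=-1, (14|37)=-1; (−1)^{1·3·18}·(-1)^3·(-1)^1 = +1.
v=7: a=7^0·(≡1), b=7^2·(≡3) mod 7; (1|7)=+1, (3|7)=-1; (−1)^{0·2·3}·(+1)^2·(-1)^0 = +1.
v=31: a=31^0·(≡17), b=31^1·(≡29) mod 31; (17|31)=-1, (29|31)=-1; (−1)^{0·1·15}·(-1)^1·(-1)^0 = -1.
(1443, 253487 / ℚ) ramifies at {2, 3, 13, 31}: a division algebra.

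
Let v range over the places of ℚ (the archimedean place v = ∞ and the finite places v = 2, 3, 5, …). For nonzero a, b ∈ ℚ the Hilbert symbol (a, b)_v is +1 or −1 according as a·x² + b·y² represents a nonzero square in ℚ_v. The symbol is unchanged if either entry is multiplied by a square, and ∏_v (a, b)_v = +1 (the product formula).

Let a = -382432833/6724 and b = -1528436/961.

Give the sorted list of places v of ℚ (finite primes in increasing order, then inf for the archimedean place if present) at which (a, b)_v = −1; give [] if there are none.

Mod squares: a ≡ -17, b ≡ -2261. Check v ∈ {∞, 2, 3, 7, 13, 17, 19, 31, 41}.
v=2: v_2(a)=-2, v_2(b)=2; units ≡ 7, 3 (mod 8); ε·ε+αω+βω = 1·1+-2·1+2·0 ≡ 1  ⇒  (a,b)_2 = -1.
v=7: a=7^0·(≡2), b=7^1·(≡5) mod 7; (2|7)=+1, (5|7)=-1; (−1)^{0·1·3}·(+1)^1·(-1)^0 = +1.
v=41: a=41^-2·(≡30), b=41^0·(≡7) mod 41; (30|41)=-1, (7|41)=-1; (−1)^{-2·0·20}·(-1)^0·(-1)^-2 = +1.
v=13: a=13^0·(≡12), b=13^2·(≡9) mod 13; (12|13)=+1, (9|13)=+1; (−1)^{0·2·6}·(+1)^2·(+1)^0 = +1.
v=19: a=19^0·(≡8), b=19^1·(≡14) mod 19; (8|19)=-1, (14|19)=-1; (−1)^{0·1·9}·(-1)^1·(-1)^0 = -1.
v=31: a=31^2·(≡2), b=31^-2·(≡19) mod 31; (2|31)=+1, (19|31)=+1; (−1)^{2·-2·15}·(+1)^-2·(+1)^2 = +1.
v=17: a=17^3·(≡4), b=17^1·(≡10) mod 17; (4|17)=+1, (10|17)=-1; (−1)^{3·1·8}·(+1)^1·(-1)^3 = -1.
v=∞: -17 < 0 and -2261 < 0  ⇒  (a,b)_∞ = -1.
v=3: a=3^4·(≡1), b=3^0·(≡1) mod 3; (1|3)=+1, (1|3)=+1; (−1)^{4·0·1}·(+1)^0·(+1)^4 = +1.
Ram(-17, -2261) = {2, 17, 19, ∞}; no ℚ_2-point on the conic.

[2, 17, 19, inf]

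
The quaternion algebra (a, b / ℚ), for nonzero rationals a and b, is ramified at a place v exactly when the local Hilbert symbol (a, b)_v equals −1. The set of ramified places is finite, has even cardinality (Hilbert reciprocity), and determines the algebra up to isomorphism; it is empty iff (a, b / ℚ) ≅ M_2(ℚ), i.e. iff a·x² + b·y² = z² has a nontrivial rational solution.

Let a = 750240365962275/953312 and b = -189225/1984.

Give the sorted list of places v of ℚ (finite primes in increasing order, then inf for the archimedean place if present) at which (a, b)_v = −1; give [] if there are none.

(a, b) ≡ (129642, -31) mod (ℚ^×)²; places V = {2, 3, 5, 17, 29, 31, 41, ∞}.
(a,b)_5: α=2, u≡3; β=2, v≡4 (mod 5); (3|5)=-1, (4|5)=+1; sign (−1)^0·-1^2·+1^2 = +1.
(a,b)_3: α=11, u≡2; β=2, v≡2 (mod 3); (2|3)=-1, (2|3)=-1; sign (−1)^0·-1^2·-1^11 = -1.
(a,b)_∞: sgn(129642)=+, sgn(-31)=−, so +1.
(a,b)_17: α=3, u≡14; β=0, v≡3 (mod 17); (14|17)=-1, (3|17)=-1; sign (−1)^0·-1^0·-1^3 = -1.
(a,b)_31: α=-3, u≡10; β=-1, v≡15 (mod 31); (10|31)=+1, (15|31)=-1; sign (−1)^1·+1^-1·-1^-3 = +1.
(a,b)_2: α=-5, β=-6; u≡5, v≡1 (mod 8); ε(u)ε(v)=0·0, αω(v)=-5·0, βω(u)=-6·1; sum ≡ 0  ⇒  +1.
(a,b)_41: α=1, u≡31; β=0, v≡25 (mod 41); (31|41)=+1, (25|41)=+1; sign (−1)^0·+1^0·+1^1 = +1.
(a,b)_29: α=2, u≡17; β=2, v≡3 (mod 29); (17|29)=-1, (3|29)=-1; sign (−1)^0·-1^2·-1^2 = +1.
Ram(129642, -31) = {3, 17}; no ℚ_3-point on the conic.

[3, 17]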